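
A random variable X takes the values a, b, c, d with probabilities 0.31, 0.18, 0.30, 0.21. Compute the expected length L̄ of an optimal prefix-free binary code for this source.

2 bits/symbol

Repeatedly combine the two least-probable nodes; the expected code length is the sum of the merged weights.
merge 9/50 + 21/100 → 39/100
merge 3/10 + 31/100 → 61/100
merge 39/100 + 61/100 → 1
L = 39/100 + 61/100 + 1 = 2 bits/symbol.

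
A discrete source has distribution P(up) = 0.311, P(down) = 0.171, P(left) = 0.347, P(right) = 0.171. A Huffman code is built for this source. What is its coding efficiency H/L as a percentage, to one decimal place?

Entropy H = −Σ p log₂ p ≈ 1.9253 bits.
Huffman merges: 171/1000+171/1000→171/500; 311/1000+171/500→653/1000; 347/1000+653/1000→1. L = 399/200 ≈ 1.9950.
Efficiency = H/L = 1.9253/1.9950 = 96.5%.

96.5%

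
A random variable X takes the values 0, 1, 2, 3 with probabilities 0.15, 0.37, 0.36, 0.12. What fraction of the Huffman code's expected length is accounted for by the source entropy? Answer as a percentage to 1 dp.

96.8%

Entropy H = −Σ p log₂ p ≈ 1.8390 bits.
Huffman merges: 3/25+3/20→27/100; 27/100+9/25→63/100; 37/100+63/100→1. L = 19/10 ≈ 1.9000.
Efficiency = H/L = 1.8390/1.9000 = 96.8%.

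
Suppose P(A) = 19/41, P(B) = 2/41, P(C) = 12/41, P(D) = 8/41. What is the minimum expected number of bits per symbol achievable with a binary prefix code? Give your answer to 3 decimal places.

1.780 bits/symbol

Repeatedly combine the two least-probable nodes; the expected code length is the sum of the merged weights.
merge 2/41 + 8/41 → 10/41
merge 10/41 + 12/41 → 22/41
merge 19/41 + 22/41 → 1
L = 10/41 + 22/41 + 1 = 73/41 ≈ 1.780 bits/symbol.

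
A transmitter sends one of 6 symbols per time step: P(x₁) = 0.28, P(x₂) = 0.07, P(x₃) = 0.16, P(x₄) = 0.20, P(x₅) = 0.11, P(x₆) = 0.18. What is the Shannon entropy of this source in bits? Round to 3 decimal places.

H = −Σ pᵢ log₂ pᵢ.
−0.28·log₂(0.28) = 0.5142
−0.07·log₂(0.07) = 0.2686
−0.16·log₂(0.16) = 0.4230
−0.20·log₂(0.20) = 0.4644
−0.11·log₂(0.11) = 0.3503
−0.18·log₂(0.18) = 0.4453
Sum ≈ 2.4658 → 2.466 bits.

2.466 bits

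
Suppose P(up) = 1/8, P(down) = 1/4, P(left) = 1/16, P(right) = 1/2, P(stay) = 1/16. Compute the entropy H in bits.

1.875 bits

Each probability is a power of 1/2, so log₂(1/p) is an integer.
H = Σ p·log₂(1/p) = 1/8·3 + 1/4·2 + 1/16·4 + 1/2·1 + 1/16·4 = 1.875 bits.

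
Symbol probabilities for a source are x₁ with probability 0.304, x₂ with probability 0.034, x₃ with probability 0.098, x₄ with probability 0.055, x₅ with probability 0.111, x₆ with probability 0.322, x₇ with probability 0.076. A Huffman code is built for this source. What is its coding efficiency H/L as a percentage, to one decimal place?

Entropy H = −Σ p log₂ p ≈ 2.4076 bits.
Huffman merges: 17/500+11/200→89/1000; 19/250+89/1000→33/200; 49/500+111/1000→209/1000; 33/200+209/1000→187/500; 38/125+161/500→313/500; 187/500+313/500→1. L = 2463/1000 ≈ 2.4630.
Efficiency = H/L = 2.4076/2.4630 = 97.8%.

97.8%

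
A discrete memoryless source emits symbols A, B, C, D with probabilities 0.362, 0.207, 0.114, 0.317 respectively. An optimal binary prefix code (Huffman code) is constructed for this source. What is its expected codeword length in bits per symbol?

Repeatedly combine the two least-probable nodes; the expected code length is the sum of the merged weights.
merge 57/500 + 207/1000 → 321/1000
merge 317/1000 + 321/1000 → 319/500
merge 181/500 + 319/500 → 1
L = 321/1000 + 319/500 + 1 = 1959/1000 = 1.959 bits/symbol.

1.959 bits/symbol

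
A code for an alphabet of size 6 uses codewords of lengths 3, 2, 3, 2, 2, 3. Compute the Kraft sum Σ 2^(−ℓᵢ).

With common denominator 2^3 = 8: Σ 2^(−ℓᵢ) = 1/8 + 2/8 + 1/8 + 2/8 + 2/8 + 1/8 = 9/8 = 1.125.

1.125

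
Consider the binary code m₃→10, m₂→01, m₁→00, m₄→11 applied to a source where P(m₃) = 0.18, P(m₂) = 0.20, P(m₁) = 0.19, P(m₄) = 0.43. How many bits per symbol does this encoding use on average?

L̄ = Σ pᵢ·ℓᵢ = 0.18·2 + 0.20·2 + 0.19·2 + 0.43·2 = 2 bits/symbol.

2 bits/symbol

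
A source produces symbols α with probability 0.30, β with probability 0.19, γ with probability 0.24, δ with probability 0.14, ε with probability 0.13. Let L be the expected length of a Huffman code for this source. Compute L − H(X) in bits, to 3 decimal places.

0.020 bits

Entropy H = −Σ p log₂ p ≈ 2.2502 bits.
Huffman merges: 13/100+7/50→27/100; 19/100+6/25→43/100; 27/100+3/10→57/100; 43/100+57/100→1. L = 227/100 ≈ 2.2700.
L − H = 2.2700 − 2.2502 = 0.020 bits.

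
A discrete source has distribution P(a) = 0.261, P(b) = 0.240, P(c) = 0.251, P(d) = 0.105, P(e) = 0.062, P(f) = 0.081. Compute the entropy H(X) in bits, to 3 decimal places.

2.384 bits

H = −Σ pᵢ log₂ pᵢ.
−0.261·log₂(0.261) = 0.5058
−0.240·log₂(0.240) = 0.4941
−0.251·log₂(0.251) = 0.5006
−0.105·log₂(0.105) = 0.3414
−0.062·log₂(0.062) = 0.2487
−0.081·log₂(0.081) = 0.2937
Sum ≈ 2.3843 → 2.384 bits.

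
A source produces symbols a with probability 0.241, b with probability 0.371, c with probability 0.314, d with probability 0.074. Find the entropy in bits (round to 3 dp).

H = −Σ pᵢ log₂ pᵢ.
−0.241·log₂(0.241) = 0.4947
−0.371·log₂(0.371) = 0.5307
−0.314·log₂(0.314) = 0.5247
−0.074·log₂(0.074) = 0.2780
Sum ≈ 1.8282 → 1.828 bits.

1.828 bits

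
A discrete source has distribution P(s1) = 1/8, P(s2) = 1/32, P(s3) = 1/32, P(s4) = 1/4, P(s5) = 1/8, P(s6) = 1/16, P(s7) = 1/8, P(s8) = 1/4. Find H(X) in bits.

2.6875 bits

Each probability is a power of 1/2, so log₂(1/p) is an integer.
H = Σ p·log₂(1/p) = 1/8·3 + 1/32·5 + 1/32·5 + 1/4·2 + 1/8·3 + 1/16·4 + 1/8·3 + 1/4·2 = 2.6875 bits.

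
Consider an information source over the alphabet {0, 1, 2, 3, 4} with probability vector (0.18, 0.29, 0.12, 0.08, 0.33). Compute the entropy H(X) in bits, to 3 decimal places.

2.150 bits

H = −Σ pᵢ log₂ pᵢ.
−0.18·log₂(0.18) = 0.4453
−0.29·log₂(0.29) = 0.5179
−0.12·log₂(0.12) = 0.3671
−0.08·log₂(0.08) = 0.2915
−0.33·log₂(0.33) = 0.5278
Sum ≈ 2.1496 → 2.150 bits.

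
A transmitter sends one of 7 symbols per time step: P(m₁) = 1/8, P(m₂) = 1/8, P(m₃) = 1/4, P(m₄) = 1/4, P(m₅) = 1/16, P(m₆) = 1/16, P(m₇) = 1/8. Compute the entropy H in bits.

Each probability is a power of 1/2, so log₂(1/p) is an integer.
H = Σ p·log₂(1/p) = 1/8·3 + 1/8·3 + 1/4·2 + 1/4·2 + 1/16·4 + 1/16·4 + 1/8·3 = 2.625 bits.

2.625 bits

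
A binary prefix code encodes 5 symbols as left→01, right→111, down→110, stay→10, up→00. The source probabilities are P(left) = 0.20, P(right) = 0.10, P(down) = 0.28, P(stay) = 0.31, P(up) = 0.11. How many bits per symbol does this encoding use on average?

L̄ = Σ pᵢ·ℓᵢ = 0.20·2 + 0.10·3 + 0.28·3 + 0.31·2 + 0.11·2 = 2.38 bits/symbol.

2.38 bits/symbol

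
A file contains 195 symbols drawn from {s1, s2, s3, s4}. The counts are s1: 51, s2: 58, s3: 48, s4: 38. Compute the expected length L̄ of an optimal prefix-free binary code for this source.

2 bits/symbol

Probabilities are the counts divided by 195.
Repeatedly combine the two least-probable nodes; the expected code length is the sum of the merged weights.
merge 38/195 + 16/65 → 86/195
merge 17/65 + 58/195 → 109/195
merge 86/195 + 109/195 → 1
L = 86/195 + 109/195 + 1 = 2 bits/symbol.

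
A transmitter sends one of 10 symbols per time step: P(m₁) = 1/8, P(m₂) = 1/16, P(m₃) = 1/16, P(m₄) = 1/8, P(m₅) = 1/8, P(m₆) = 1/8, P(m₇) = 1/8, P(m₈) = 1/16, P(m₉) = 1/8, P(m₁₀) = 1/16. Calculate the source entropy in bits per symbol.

Each probability is a power of 1/2, so log₂(1/p) is an integer.
H = Σ p·log₂(1/p) = 1/8·3 + 1/16·4 + 1/16·4 + 1/8·3 + 1/8·3 + 1/8·3 + 1/8·3 + 1/16·4 + 1/8·3 + 1/16·4 = 3.25 bits.

3.25 bits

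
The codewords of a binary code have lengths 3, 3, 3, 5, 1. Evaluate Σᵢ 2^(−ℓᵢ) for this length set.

With common denominator 2^5 = 32: Σ 2^(−ℓᵢ) = 4/32 + 4/32 + 4/32 + 1/32 + 16/32 = 29/32 = 0.90625.

0.90625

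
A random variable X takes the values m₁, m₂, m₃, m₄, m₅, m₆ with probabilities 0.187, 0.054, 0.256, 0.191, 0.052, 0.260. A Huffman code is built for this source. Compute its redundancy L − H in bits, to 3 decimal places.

0.033 bits

Entropy H = −Σ p log₂ p ≈ 2.3662 bits.
Huffman merges: 13/250+27/500→53/500; 53/500+187/1000→293/1000; 191/1000+32/125→447/1000; 13/50+293/1000→553/1000; 447/1000+553/1000→1. L = 2399/1000 ≈ 2.3990.
L − H = 2.3990 − 2.3662 = 0.033 bits.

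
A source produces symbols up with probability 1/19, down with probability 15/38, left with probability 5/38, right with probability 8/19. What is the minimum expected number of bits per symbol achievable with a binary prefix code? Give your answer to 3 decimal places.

Repeatedly combine the two least-probable nodes; the expected code length is the sum of the merged weights.
merge 1/19 + 5/38 → 7/38
merge 7/38 + 15/38 → 11/19
merge 8/19 + 11/19 → 1
L = 7/38 + 11/19 + 1 = 67/38 ≈ 1.763 bits/symbol.

1.763 bits/symbol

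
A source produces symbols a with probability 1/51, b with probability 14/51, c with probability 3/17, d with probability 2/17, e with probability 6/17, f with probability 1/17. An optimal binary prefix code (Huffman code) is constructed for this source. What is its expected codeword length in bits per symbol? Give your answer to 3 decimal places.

Repeatedly combine the two least-probable nodes; the expected code length is the sum of the merged weights.
merge 1/51 + 1/17 → 4/51
merge 4/51 + 2/17 → 10/51
merge 3/17 + 10/51 → 19/51
merge 14/51 + 6/17 → 32/51
merge 19/51 + 32/51 → 1
L = 4/51 + 10/51 + 19/51 + 32/51 + 1 = 116/51 ≈ 2.275 bits/symbol.

2.275 bits/symbol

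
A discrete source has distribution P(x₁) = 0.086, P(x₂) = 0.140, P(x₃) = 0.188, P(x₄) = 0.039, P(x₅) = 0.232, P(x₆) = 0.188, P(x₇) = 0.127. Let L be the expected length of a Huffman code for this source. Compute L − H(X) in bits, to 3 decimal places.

Entropy H = −Σ p log₂ p ≈ 2.6578 bits.
Huffman merges: 39/1000+43/500→1/8; 1/8+127/1000→63/250; 7/50+47/250→41/125; 47/250+29/125→21/50; 63/250+41/125→29/50; 21/50+29/50→1. L = 541/200 ≈ 2.7050.
L − H = 2.7050 − 2.6578 = 0.047 bits.

0.047 bits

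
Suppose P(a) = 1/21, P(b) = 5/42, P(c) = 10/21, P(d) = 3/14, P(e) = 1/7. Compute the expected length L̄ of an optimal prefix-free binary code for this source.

2 bits/symbol

Repeatedly combine the two least-probable nodes; the expected code length is the sum of the merged weights.
merge 1/21 + 5/42 → 1/6
merge 1/7 + 1/6 → 13/42
merge 3/14 + 13/42 → 11/21
merge 10/21 + 11/21 → 1
L = 1/6 + 13/42 + 11/21 + 1 = 2 bits/symbol.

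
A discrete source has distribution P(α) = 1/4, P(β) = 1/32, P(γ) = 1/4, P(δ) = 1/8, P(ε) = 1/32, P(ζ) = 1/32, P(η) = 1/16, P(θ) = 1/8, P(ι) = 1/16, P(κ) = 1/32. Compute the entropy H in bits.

2.875 bits

Each probability is a power of 1/2, so log₂(1/p) is an integer.
H = Σ p·log₂(1/p) = 1/4·2 + 1/32·5 + 1/4·2 + 1/8·3 + 1/32·5 + 1/32·5 + 1/16·4 + 1/8·3 + 1/16·4 + 1/32·5 = 2.875 bits.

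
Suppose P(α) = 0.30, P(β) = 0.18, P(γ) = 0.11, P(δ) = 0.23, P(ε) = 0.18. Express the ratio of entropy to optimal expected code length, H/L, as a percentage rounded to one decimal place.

Entropy H = −Σ p log₂ p ≈ 2.2497 bits.
Huffman merges: 11/100+9/50→29/100; 9/50+23/100→41/100; 29/100+3/10→59/100; 41/100+59/100→1. L = 229/100 ≈ 2.2900.
Efficiency = H/L = 2.2497/2.2900 = 98.2%.

98.2%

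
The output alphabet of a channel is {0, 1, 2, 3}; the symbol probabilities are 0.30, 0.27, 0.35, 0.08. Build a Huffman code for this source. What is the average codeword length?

Repeatedly combine the two least-probable nodes; the expected code length is the sum of the merged weights.
merge 2/25 + 27/100 → 7/20
merge 3/10 + 7/20 → 13/20
merge 7/20 + 13/20 → 1
L = 7/20 + 13/20 + 1 = 2 bits/symbol.

2 bits/symbol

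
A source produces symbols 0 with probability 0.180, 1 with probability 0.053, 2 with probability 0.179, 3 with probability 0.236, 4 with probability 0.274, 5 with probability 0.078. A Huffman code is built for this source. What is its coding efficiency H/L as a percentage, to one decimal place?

Entropy H = −Σ p log₂ p ≈ 2.4046 bits.
Huffman merges: 53/1000+39/500→131/1000; 131/1000+179/1000→31/100; 9/50+59/250→52/125; 137/500+31/100→73/125; 52/125+73/125→1. L = 2441/1000 ≈ 2.4410.
Efficiency = H/L = 2.4046/2.4410 = 98.5%.

98.5%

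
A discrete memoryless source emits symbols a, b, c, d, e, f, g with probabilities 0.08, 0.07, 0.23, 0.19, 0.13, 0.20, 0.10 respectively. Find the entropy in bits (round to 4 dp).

2.6822 bits

H = −Σ pᵢ log₂ pᵢ.
−0.08·log₂(0.08) = 0.2915
−0.07·log₂(0.07) = 0.2686
−0.23·log₂(0.23) = 0.4877
−0.19·log₂(0.19) = 0.4552
−0.13·log₂(0.13) = 0.3826
−0.20·log₂(0.20) = 0.4644
−0.10·log₂(0.10) = 0.3322
Sum ≈ 2.6822 → 2.6822 bits.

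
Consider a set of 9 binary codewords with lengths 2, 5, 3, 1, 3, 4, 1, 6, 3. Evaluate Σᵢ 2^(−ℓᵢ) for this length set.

1.734375

With common denominator 2^6 = 64: Σ 2^(−ℓᵢ) = 16/64 + 2/64 + 8/64 + 32/64 + 8/64 + 4/64 + 32/64 + 1/64 + 8/64 = 111/64 = 1.734375.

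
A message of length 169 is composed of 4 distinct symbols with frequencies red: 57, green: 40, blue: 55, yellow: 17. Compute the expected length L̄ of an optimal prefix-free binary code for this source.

Probabilities are the counts divided by 169.
Repeatedly combine the two least-probable nodes; the expected code length is the sum of the merged weights.
merge 17/169 + 40/169 → 57/169
merge 55/169 + 57/169 → 112/169
merge 57/169 + 112/169 → 1
L = 57/169 + 112/169 + 1 = 2 bits/symbol.

2 bits/symbol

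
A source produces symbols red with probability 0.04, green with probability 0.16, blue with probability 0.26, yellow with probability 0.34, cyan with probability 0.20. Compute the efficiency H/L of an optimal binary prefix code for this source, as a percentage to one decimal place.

Entropy H = −Σ p log₂ p ≈ 2.1076 bits.
Huffman merges: 1/25+4/25→1/5; 1/5+1/5→2/5; 13/50+17/50→3/5; 2/5+3/5→1. L = 11/5 ≈ 2.2000.
Efficiency = H/L = 2.1076/2.2000 = 95.8%.

95.8%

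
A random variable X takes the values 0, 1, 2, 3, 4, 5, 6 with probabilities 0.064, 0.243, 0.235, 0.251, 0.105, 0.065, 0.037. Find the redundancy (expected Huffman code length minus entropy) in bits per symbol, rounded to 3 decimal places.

Entropy H = −Σ p log₂ p ≈ 2.5150 bits.
Huffman merges: 37/1000+8/125→101/1000; 13/200+101/1000→83/500; 21/200+83/500→271/1000; 47/200+243/1000→239/500; 251/1000+271/1000→261/500; 239/500+261/500→1. L = 1269/500 ≈ 2.5380.
L − H = 2.5380 − 2.5150 = 0.023 bits.

0.023 bits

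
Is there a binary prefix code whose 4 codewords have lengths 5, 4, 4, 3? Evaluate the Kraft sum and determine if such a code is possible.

With common denominator 2^5 = 32: Σ 2^(−ℓᵢ) = 1/32 + 2/32 + 2/32 + 4/32 = 9/32 = 0.28125.
Kraft's inequality requires Σ ≤ 1; here Σ = 0.28125 ≤ 1, so such a prefix code exists.

0.28125; yes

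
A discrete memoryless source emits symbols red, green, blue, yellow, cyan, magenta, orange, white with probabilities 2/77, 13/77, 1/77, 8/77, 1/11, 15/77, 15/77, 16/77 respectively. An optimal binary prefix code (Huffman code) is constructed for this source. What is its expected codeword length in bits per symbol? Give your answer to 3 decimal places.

Repeatedly combine the two least-probable nodes; the expected code length is the sum of the merged weights.
merge 1/77 + 2/77 → 3/77
merge 3/77 + 1/11 → 10/77
merge 8/77 + 10/77 → 18/77
merge 13/77 + 15/77 → 4/11
merge 15/77 + 16/77 → 31/77
merge 18/77 + 4/11 → 46/77
merge 31/77 + 46/77 → 1
L = 3/77 + 10/77 + 18/77 + 4/11 + 31/77 + 46/77 + 1 = 213/77 ≈ 2.766 bits/symbol.

2.766 bits/symbol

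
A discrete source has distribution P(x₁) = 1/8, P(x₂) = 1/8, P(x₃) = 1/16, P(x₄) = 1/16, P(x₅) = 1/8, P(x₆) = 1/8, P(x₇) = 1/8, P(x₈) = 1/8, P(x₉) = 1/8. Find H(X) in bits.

3.125 bits

Each probability is a power of 1/2, so log₂(1/p) is an integer.
H = Σ p·log₂(1/p) = 1/8·3 + 1/8·3 + 1/16·4 + 1/16·4 + 1/8·3 + 1/8·3 + 1/8·3 + 1/8·3 + 1/8·3 = 3.125 bits.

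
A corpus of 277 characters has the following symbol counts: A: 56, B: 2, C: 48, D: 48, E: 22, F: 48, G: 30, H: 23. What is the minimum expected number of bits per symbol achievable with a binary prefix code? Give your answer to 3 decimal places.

2.881 bits/symbol

Probabilities are the counts divided by 277.
Repeatedly combine the two least-probable nodes; the expected code length is the sum of the merged weights.
merge 2/277 + 22/277 → 24/277
merge 23/277 + 24/277 → 47/277
merge 30/277 + 47/277 → 77/277
merge 48/277 + 48/277 → 96/277
merge 48/277 + 56/277 → 104/277
merge 77/277 + 96/277 → 173/277
merge 104/277 + 173/277 → 1
L = 24/277 + 47/277 + 77/277 + 96/277 + 104/277 + 173/277 + 1 = 798/277 ≈ 2.881 bits/symbol.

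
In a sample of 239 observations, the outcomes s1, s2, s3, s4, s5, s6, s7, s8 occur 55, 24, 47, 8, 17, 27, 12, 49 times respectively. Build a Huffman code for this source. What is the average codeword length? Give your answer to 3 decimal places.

2.803 bits/symbol

Probabilities are the counts divided by 239.
Repeatedly combine the two least-probable nodes; the expected code length is the sum of the merged weights.
merge 8/239 + 12/239 → 20/239
merge 17/239 + 20/239 → 37/239
merge 24/239 + 27/239 → 51/239
merge 37/239 + 47/239 → 84/239
merge 49/239 + 51/239 → 100/239
merge 55/239 + 84/239 → 139/239
merge 100/239 + 139/239 → 1
L = 20/239 + 37/239 + 51/239 + 84/239 + 100/239 + 139/239 + 1 = 670/239 ≈ 2.803 bits/symbol.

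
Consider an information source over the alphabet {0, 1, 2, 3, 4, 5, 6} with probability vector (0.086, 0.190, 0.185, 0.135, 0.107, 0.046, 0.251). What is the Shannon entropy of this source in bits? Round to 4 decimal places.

2.6499 bits

H = −Σ pᵢ log₂ pᵢ.
−0.086·log₂(0.086) = 0.3044
−0.190·log₂(0.190) = 0.4552
−0.185·log₂(0.185) = 0.4504
−0.135·log₂(0.135) = 0.3900
−0.107·log₂(0.107) = 0.3450
−0.046·log₂(0.046) = 0.2043
−0.251·log₂(0.251) = 0.5006
Sum ≈ 2.6499 → 2.6499 bits.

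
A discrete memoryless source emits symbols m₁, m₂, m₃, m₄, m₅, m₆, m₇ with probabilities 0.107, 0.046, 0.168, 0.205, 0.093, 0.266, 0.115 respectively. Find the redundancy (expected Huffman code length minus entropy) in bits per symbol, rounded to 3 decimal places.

0.032 bits

Entropy H = −Σ p log₂ p ≈ 2.6361 bits.
Huffman merges: 23/500+93/1000→139/1000; 107/1000+23/200→111/500; 139/1000+21/125→307/1000; 41/200+111/500→427/1000; 133/500+307/1000→573/1000; 427/1000+573/1000→1. L = 667/250 ≈ 2.6680.
L − H = 2.6680 − 2.6361 = 0.032 bits.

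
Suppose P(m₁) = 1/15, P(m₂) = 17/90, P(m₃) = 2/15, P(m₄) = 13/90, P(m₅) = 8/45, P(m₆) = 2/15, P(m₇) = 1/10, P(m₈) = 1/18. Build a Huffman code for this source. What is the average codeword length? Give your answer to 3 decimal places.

Repeatedly combine the two least-probable nodes; the expected code length is the sum of the merged weights.
merge 1/18 + 1/15 → 11/90
merge 1/10 + 11/90 → 2/9
merge 2/15 + 2/15 → 4/15
merge 13/90 + 8/45 → 29/90
merge 17/90 + 2/9 → 37/90
merge 4/15 + 29/90 → 53/90
merge 37/90 + 53/90 → 1
L = 11/90 + 2/9 + 4/15 + 29/90 + 37/90 + 53/90 + 1 = 44/15 ≈ 2.933 bits/symbol.

2.933 bits/symbol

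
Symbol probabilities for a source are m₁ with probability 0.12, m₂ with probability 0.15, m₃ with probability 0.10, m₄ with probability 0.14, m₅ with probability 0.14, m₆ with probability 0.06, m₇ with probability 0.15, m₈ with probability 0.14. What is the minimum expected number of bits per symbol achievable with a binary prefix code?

3 bits/symbol

Repeatedly combine the two least-probable nodes; the expected code length is the sum of the merged weights.
merge 3/50 + 1/10 → 4/25
merge 3/25 + 7/50 → 13/50
merge 7/50 + 7/50 → 7/25
merge 3/20 + 3/20 → 3/10
merge 4/25 + 13/50 → 21/50
merge 7/25 + 3/10 → 29/50
merge 21/50 + 29/50 → 1
L = 4/25 + 13/50 + 7/25 + 3/10 + 21/50 + 29/50 + 1 = 3 bits/symbol.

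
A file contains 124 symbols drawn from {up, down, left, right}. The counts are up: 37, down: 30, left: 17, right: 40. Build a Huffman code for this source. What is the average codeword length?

2 bits/symbol

Probabilities are the counts divided by 124.
Repeatedly combine the two least-probable nodes; the expected code length is the sum of the merged weights.
merge 17/124 + 15/62 → 47/124
merge 37/124 + 10/31 → 77/124
merge 47/124 + 77/124 → 1
L = 47/124 + 77/124 + 1 = 2 bits/symbol.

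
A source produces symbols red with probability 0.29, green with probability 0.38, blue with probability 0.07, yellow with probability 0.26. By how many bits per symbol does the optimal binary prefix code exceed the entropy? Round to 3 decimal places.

0.128 bits

Entropy H = −Σ p log₂ p ≈ 1.8222 bits.
Huffman merges: 7/100+13/50→33/100; 29/100+33/100→31/50; 19/50+31/50→1. L = 39/20 ≈ 1.9500.
L − H = 1.9500 − 1.8222 = 0.128 bits.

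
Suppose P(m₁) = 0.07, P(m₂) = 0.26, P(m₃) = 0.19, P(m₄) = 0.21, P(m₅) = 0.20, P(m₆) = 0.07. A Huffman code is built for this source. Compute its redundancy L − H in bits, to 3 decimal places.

0.035 bits

Entropy H = −Σ p log₂ p ≈ 2.4348 bits.
Huffman merges: 7/100+7/100→7/50; 7/50+19/100→33/100; 1/5+21/100→41/100; 13/50+33/100→59/100; 41/100+59/100→1. L = 247/100 ≈ 2.4700.
L − H = 2.4700 − 2.4348 = 0.035 bits.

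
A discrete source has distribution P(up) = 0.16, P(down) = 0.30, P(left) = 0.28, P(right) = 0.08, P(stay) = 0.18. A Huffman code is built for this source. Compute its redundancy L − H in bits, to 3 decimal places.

Entropy H = −Σ p log₂ p ≈ 2.1951 bits.
Huffman merges: 2/25+4/25→6/25; 9/50+6/25→21/50; 7/25+3/10→29/50; 21/50+29/50→1. L = 56/25 ≈ 2.2400.
L − H = 2.2400 − 2.1951 = 0.045 bits.

0.045 bits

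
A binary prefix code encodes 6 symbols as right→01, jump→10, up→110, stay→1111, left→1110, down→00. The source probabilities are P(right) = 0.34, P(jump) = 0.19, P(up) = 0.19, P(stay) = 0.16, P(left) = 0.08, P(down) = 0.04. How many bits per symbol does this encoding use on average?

2.67 bits/symbol

L̄ = Σ pᵢ·ℓᵢ = 0.34·2 + 0.19·2 + 0.19·3 + 0.16·4 + 0.08·4 + 0.04·2 = 2.67 bits/symbol.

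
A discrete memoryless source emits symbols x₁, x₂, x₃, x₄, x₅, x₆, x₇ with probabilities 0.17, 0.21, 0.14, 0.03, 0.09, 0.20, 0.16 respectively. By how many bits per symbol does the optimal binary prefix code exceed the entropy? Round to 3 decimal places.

Entropy H = −Σ p log₂ p ≈ 2.6563 bits.
Huffman merges: 3/100+9/100→3/25; 3/25+7/50→13/50; 4/25+17/100→33/100; 1/5+21/100→41/100; 13/50+33/100→59/100; 41/100+59/100→1. L = 271/100 ≈ 2.7100.
L − H = 2.7100 − 2.6563 = 0.054 bits.

0.054 bits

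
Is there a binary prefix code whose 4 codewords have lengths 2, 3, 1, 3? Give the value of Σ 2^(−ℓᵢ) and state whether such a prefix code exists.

With common denominator 2^3 = 8: Σ 2^(−ℓᵢ) = 2/8 + 1/8 + 4/8 + 1/8 = 8/8 = 1.
Kraft's inequality requires Σ ≤ 1; here Σ = 1 ≤ 1, so such a prefix code exists.

1; yes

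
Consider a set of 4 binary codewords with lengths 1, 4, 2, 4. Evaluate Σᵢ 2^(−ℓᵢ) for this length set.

With common denominator 2^4 = 16: Σ 2^(−ℓᵢ) = 8/16 + 1/16 + 4/16 + 1/16 = 14/16 = 0.875.

0.875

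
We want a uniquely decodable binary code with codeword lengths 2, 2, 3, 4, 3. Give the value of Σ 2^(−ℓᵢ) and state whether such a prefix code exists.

With common denominator 2^4 = 16: Σ 2^(−ℓᵢ) = 4/16 + 4/16 + 2/16 + 1/16 + 2/16 = 13/16 = 0.8125.
Kraft's inequality requires Σ ≤ 1; here Σ = 0.8125 ≤ 1, so such a prefix code exists.

0.8125; yes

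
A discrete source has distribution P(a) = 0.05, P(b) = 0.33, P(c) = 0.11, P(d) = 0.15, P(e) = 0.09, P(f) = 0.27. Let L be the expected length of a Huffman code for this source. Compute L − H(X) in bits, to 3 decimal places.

0.063 bits

Entropy H = −Σ p log₂ p ≈ 2.3274 bits.
Huffman merges: 1/20+9/100→7/50; 11/100+7/50→1/4; 3/20+1/4→2/5; 27/100+33/100→3/5; 2/5+3/5→1. L = 239/100 ≈ 2.3900.
L − H = 2.3900 − 2.3274 = 0.063 bits.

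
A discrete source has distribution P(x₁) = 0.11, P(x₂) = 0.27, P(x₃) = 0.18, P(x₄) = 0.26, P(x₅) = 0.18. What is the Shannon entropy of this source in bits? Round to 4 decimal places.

H = −Σ pᵢ log₂ pᵢ.
−0.11·log₂(0.11) = 0.3503
−0.27·log₂(0.27) = 0.5100
−0.18·log₂(0.18) = 0.4453
−0.26·log₂(0.26) = 0.5053
−0.18·log₂(0.18) = 0.4453
Sum ≈ 2.2562 → 2.2562 bits.

2.2562 bits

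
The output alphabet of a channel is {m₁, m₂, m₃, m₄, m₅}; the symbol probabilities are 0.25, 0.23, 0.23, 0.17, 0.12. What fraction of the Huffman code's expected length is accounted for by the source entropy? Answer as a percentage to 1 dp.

Entropy H = −Σ p log₂ p ≈ 2.2770 bits.
Huffman merges: 3/25+17/100→29/100; 23/100+23/100→23/50; 1/4+29/100→27/50; 23/50+27/50→1. L = 229/100 ≈ 2.2900.
Efficiency = H/L = 2.2770/2.2900 = 99.4%.

99.4%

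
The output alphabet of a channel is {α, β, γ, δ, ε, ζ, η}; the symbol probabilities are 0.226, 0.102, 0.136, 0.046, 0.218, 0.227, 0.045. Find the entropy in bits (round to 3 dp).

H = −Σ pᵢ log₂ pᵢ.
−0.226·log₂(0.226) = 0.4849
−0.102·log₂(0.102) = 0.3359
−0.136·log₂(0.136) = 0.3915
−0.046·log₂(0.046) = 0.2043
−0.218·log₂(0.218) = 0.4791
−0.227·log₂(0.227) = 0.4856
−0.045·log₂(0.045) = 0.2013
Sum ≈ 2.5826 → 2.583 bits.

2.583 bits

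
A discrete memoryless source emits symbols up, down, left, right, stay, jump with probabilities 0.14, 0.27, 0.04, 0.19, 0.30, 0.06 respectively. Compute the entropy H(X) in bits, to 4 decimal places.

H = −Σ pᵢ log₂ pᵢ.
−0.14·log₂(0.14) = 0.3971
−0.27·log₂(0.27) = 0.5100
−0.04·log₂(0.04) = 0.1858
−0.19·log₂(0.19) = 0.4552
−0.30·log₂(0.30) = 0.5211
−0.06·log₂(0.06) = 0.2435
Sum ≈ 2.3127 → 2.3127 bits.

2.3127 bits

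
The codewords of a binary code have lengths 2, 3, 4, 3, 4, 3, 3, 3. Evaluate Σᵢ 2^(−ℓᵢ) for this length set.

With common denominator 2^4 = 16: Σ 2^(−ℓᵢ) = 4/16 + 2/16 + 1/16 + 2/16 + 1/16 + 2/16 + 2/16 + 2/16 = 16/16 = 1.

1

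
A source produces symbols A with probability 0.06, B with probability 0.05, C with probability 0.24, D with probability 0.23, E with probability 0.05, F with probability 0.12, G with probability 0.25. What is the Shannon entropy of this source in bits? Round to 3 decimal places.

2.525 bits

H = −Σ pᵢ log₂ pᵢ.
−0.06·log₂(0.06) = 0.2435
−0.05·log₂(0.05) = 0.2161
−0.24·log₂(0.24) = 0.4941
−0.23·log₂(0.23) = 0.4877
−0.05·log₂(0.05) = 0.2161
−0.12·log₂(0.12) = 0.3671
−0.25·log₂(0.25) = 0.5000
Sum ≈ 2.5246 → 2.525 bits.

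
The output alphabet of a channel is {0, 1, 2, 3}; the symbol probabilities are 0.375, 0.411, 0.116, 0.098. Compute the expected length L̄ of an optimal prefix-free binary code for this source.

1.803 bits/symbol

Repeatedly combine the two least-probable nodes; the expected code length is the sum of the merged weights.
merge 49/500 + 29/250 → 107/500
merge 107/500 + 3/8 → 589/1000
merge 411/1000 + 589/1000 → 1
L = 107/500 + 589/1000 + 1 = 1803/1000 = 1.803 bits/symbol.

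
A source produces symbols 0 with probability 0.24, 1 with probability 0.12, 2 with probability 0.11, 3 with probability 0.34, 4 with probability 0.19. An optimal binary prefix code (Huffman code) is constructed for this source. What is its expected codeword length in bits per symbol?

Repeatedly combine the two least-probable nodes; the expected code length is the sum of the merged weights.
merge 11/100 + 3/25 → 23/100
merge 19/100 + 23/100 → 21/50
merge 6/25 + 17/50 → 29/50
merge 21/50 + 29/50 → 1
L = 23/100 + 21/50 + 29/50 + 1 = 223/100 = 2.23 bits/symbol.

2.23 bits/symbol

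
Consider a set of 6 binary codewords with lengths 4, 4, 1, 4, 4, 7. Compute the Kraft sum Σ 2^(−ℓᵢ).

With common denominator 2^7 = 128: Σ 2^(−ℓᵢ) = 8/128 + 8/128 + 64/128 + 8/128 + 8/128 + 1/128 = 97/128 = 0.7578125.

0.7578125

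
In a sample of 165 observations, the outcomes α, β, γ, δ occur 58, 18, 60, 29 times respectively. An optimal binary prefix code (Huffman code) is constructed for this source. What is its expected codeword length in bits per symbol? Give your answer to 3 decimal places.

Probabilities are the counts divided by 165.
Repeatedly combine the two least-probable nodes; the expected code length is the sum of the merged weights.
merge 6/55 + 29/165 → 47/165
merge 47/165 + 58/165 → 7/11
merge 4/11 + 7/11 → 1
L = 47/165 + 7/11 + 1 = 317/165 ≈ 1.921 bits/symbol.

1.921 bits/symbol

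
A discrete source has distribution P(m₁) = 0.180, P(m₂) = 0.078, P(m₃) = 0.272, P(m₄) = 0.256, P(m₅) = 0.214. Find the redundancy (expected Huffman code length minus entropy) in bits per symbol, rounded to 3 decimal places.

0.035 bits

Entropy H = −Σ p log₂ p ≈ 2.2225 bits.
Huffman merges: 39/500+9/50→129/500; 107/500+32/125→47/100; 129/500+34/125→53/100; 47/100+53/100→1. L = 1129/500 ≈ 2.2580.
L − H = 2.2580 − 2.2225 = 0.035 bits.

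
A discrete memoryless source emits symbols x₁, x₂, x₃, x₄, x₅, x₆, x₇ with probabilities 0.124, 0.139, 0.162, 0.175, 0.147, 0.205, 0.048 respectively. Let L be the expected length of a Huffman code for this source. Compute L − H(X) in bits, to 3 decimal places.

0.072 bits

Entropy H = −Σ p log₂ p ≈ 2.7202 bits.
Huffman merges: 6/125+31/250→43/250; 139/1000+147/1000→143/500; 81/500+43/250→167/500; 7/40+41/200→19/50; 143/500+167/500→31/50; 19/50+31/50→1. L = 349/125 ≈ 2.7920.
L − H = 2.7920 − 2.7202 = 0.072 bits.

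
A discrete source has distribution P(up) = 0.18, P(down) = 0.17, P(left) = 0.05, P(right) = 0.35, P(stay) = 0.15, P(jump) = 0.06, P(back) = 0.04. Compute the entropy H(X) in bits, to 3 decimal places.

H = −Σ pᵢ log₂ pᵢ.
−0.18·log₂(0.18) = 0.4453
−0.17·log₂(0.17) = 0.4346
−0.05·log₂(0.05) = 0.2161
−0.35·log₂(0.35) = 0.5301
−0.15·log₂(0.15) = 0.4105
−0.06·log₂(0.06) = 0.2435
−0.04·log₂(0.04) = 0.1858
Sum ≈ 2.4659 → 2.466 bits.

2.466 bits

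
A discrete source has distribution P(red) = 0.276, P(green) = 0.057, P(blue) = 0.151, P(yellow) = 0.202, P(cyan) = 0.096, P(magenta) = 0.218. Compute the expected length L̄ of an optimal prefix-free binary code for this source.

2.457 bits/symbol

Repeatedly combine the two least-probable nodes; the expected code length is the sum of the merged weights.
merge 57/1000 + 12/125 → 153/1000
merge 151/1000 + 153/1000 → 38/125
merge 101/500 + 109/500 → 21/50
merge 69/250 + 38/125 → 29/50
merge 21/50 + 29/50 → 1
L = 153/1000 + 38/125 + 21/50 + 29/50 + 1 = 2457/1000 = 2.457 bits/symbol.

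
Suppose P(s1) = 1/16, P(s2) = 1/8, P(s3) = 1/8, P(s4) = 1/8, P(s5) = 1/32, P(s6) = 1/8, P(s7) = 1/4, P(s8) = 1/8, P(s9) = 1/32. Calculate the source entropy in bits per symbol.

2.9375 bits

Each probability is a power of 1/2, so log₂(1/p) is an integer.
H = Σ p·log₂(1/p) = 1/16·4 + 1/8·3 + 1/8·3 + 1/8·3 + 1/32·5 + 1/8·3 + 1/4·2 + 1/8·3 + 1/32·5 = 2.9375 bits.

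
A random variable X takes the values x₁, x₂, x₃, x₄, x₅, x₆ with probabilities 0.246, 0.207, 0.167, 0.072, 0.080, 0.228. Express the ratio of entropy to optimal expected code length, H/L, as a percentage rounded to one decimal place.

99.2%

Entropy H = −Σ p log₂ p ≈ 2.4504 bits.
Huffman merges: 9/125+2/25→19/125; 19/125+167/1000→319/1000; 207/1000+57/250→87/200; 123/500+319/1000→113/200; 87/200+113/200→1. L = 2471/1000 ≈ 2.4710.
Efficiency = H/L = 2.4504/2.4710 = 99.2%.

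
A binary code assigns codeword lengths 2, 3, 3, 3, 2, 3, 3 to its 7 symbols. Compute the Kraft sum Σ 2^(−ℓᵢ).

With common denominator 2^3 = 8: Σ 2^(−ℓᵢ) = 2/8 + 1/8 + 1/8 + 1/8 + 2/8 + 1/8 + 1/8 = 9/8 = 1.125.

1.125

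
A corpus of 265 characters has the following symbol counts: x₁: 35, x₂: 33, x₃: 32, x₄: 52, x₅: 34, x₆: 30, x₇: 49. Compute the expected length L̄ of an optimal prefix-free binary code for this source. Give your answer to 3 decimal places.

2.804 bits/symbol

Probabilities are the counts divided by 265.
Repeatedly combine the two least-probable nodes; the expected code length is the sum of the merged weights.
merge 6/53 + 32/265 → 62/265
merge 33/265 + 34/265 → 67/265
merge 7/53 + 49/265 → 84/265
merge 52/265 + 62/265 → 114/265
merge 67/265 + 84/265 → 151/265
merge 114/265 + 151/265 → 1
L = 62/265 + 67/265 + 84/265 + 114/265 + 151/265 + 1 = 743/265 ≈ 2.804 bits/symbol.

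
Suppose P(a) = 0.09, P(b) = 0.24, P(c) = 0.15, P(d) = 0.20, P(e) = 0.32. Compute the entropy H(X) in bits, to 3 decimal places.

H = −Σ pᵢ log₂ pᵢ.
−0.09·log₂(0.09) = 0.3127
−0.24·log₂(0.24) = 0.4941
−0.15·log₂(0.15) = 0.4105
−0.20·log₂(0.20) = 0.4644
−0.32·log₂(0.32) = 0.5260
Sum ≈ 2.2078 → 2.208 bits.

2.208 bits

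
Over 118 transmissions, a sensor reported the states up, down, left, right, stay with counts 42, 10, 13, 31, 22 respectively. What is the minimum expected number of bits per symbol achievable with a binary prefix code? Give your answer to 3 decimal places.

2.195 bits/symbol

Probabilities are the counts divided by 118.
Repeatedly combine the two least-probable nodes; the expected code length is the sum of the merged weights.
merge 5/59 + 13/118 → 23/118
merge 11/59 + 23/118 → 45/118
merge 31/118 + 21/59 → 73/118
merge 45/118 + 73/118 → 1
L = 23/118 + 45/118 + 73/118 + 1 = 259/118 ≈ 2.195 bits/symbol.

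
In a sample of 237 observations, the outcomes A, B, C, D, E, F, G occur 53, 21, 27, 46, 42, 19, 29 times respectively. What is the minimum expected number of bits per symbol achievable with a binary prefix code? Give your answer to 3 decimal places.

2.751 bits/symbol

Probabilities are the counts divided by 237.
Repeatedly combine the two least-probable nodes; the expected code length is the sum of the merged weights.
merge 19/237 + 7/79 → 40/237
merge 9/79 + 29/237 → 56/237
merge 40/237 + 14/79 → 82/237
merge 46/237 + 53/237 → 33/79
merge 56/237 + 82/237 → 46/79
merge 33/79 + 46/79 → 1
L = 40/237 + 56/237 + 82/237 + 33/79 + 46/79 + 1 = 652/237 ≈ 2.751 bits/symbol.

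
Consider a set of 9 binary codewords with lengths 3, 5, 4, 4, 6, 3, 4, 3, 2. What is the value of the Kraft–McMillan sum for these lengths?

0.859375

With common denominator 2^6 = 64: Σ 2^(−ℓᵢ) = 8/64 + 2/64 + 4/64 + 4/64 + 1/64 + 8/64 + 4/64 + 8/64 + 16/64 = 55/64 = 0.859375.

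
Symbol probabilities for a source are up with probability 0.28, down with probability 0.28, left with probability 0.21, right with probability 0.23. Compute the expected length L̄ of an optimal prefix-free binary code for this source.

Repeatedly combine the two least-probable nodes; the expected code length is the sum of the merged weights.
merge 21/100 + 23/100 → 11/25
merge 7/25 + 7/25 → 14/25
merge 11/25 + 14/25 → 1
L = 11/25 + 14/25 + 1 = 2 bits/symbol.

2 bits/symbol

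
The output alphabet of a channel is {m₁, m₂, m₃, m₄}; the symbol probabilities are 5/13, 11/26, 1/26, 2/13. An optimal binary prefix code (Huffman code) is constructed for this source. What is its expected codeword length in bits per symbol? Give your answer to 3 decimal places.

1.769 bits/symbol

Repeatedly combine the two least-probable nodes; the expected code length is the sum of the merged weights.
merge 1/26 + 2/13 → 5/26
merge 5/26 + 5/13 → 15/26
merge 11/26 + 15/26 → 1
L = 5/26 + 15/26 + 1 = 23/13 ≈ 1.769 bits/symbol.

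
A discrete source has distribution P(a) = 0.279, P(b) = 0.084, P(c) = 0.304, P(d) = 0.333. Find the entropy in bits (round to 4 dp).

H = −Σ pᵢ log₂ pᵢ.
−0.279·log₂(0.279) = 0.5138
−0.084·log₂(0.084) = 0.3002
−0.304·log₂(0.304) = 0.5222
−0.333·log₂(0.333) = 0.5283
Sum ≈ 1.8645 → 1.8645 bits.

1.8645 bits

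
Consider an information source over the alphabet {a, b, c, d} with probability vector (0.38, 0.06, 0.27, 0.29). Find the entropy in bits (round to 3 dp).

1.802 bits

H = −Σ pᵢ log₂ pᵢ.
−0.38·log₂(0.38) = 0.5305
−0.06·log₂(0.06) = 0.2435
−0.27·log₂(0.27) = 0.5100
−0.29·log₂(0.29) = 0.5179
Sum ≈ 1.8019 → 1.802 bits.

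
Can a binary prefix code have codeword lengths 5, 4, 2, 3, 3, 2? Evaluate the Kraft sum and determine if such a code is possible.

0.84375; yes

With common denominator 2^5 = 32: Σ 2^(−ℓᵢ) = 1/32 + 2/32 + 8/32 + 4/32 + 4/32 + 8/32 = 27/32 = 0.84375.
Kraft's inequality requires Σ ≤ 1; here Σ = 0.84375 ≤ 1, so such a prefix code exists.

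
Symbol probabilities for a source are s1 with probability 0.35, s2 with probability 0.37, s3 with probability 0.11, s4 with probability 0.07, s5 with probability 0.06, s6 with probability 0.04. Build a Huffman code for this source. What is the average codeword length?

2.18 bits/symbol

Repeatedly combine the two least-probable nodes; the expected code length is the sum of the merged weights.
merge 1/25 + 3/50 → 1/10
merge 7/100 + 1/10 → 17/100
merge 11/100 + 17/100 → 7/25
merge 7/25 + 7/20 → 63/100
merge 37/100 + 63/100 → 1
L = 1/10 + 17/100 + 7/25 + 63/100 + 1 = 109/50 = 2.18 bits/symbol.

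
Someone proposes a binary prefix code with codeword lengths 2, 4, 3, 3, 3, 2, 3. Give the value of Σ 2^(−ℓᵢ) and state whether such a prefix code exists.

1.0625; no

With common denominator 2^4 = 16: Σ 2^(−ℓᵢ) = 4/16 + 1/16 + 2/16 + 2/16 + 2/16 + 4/16 + 2/16 = 17/16 = 1.0625.
Kraft's inequality requires Σ ≤ 1; here Σ = 1.0625 > 1, so no such prefix code exists.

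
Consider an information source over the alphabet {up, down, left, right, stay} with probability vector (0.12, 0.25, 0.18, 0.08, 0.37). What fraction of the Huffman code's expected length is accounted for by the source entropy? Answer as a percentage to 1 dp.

97.0%

Entropy H = −Σ p log₂ p ≈ 2.1346 bits.
Huffman merges: 2/25+3/25→1/5; 9/50+1/5→19/50; 1/4+37/100→31/50; 19/50+31/50→1. L = 11/5 ≈ 2.2000.
Efficiency = H/L = 2.1346/2.2000 = 97.0%.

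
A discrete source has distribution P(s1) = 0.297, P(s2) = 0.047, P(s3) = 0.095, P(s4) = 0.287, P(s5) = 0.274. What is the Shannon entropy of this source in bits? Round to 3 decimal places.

2.079 bits

H = −Σ pᵢ log₂ pᵢ.
−0.297·log₂(0.297) = 0.5202
−0.047·log₂(0.047) = 0.2073
−0.095·log₂(0.095) = 0.3226
−0.287·log₂(0.287) = 0.5169
−0.274·log₂(0.274) = 0.5118
Sum ≈ 2.0787 → 2.079 bits.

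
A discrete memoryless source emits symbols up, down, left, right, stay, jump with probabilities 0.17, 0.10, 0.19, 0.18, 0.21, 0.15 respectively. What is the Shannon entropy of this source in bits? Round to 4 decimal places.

H = −Σ pᵢ log₂ pᵢ.
−0.17·log₂(0.17) = 0.4346
−0.10·log₂(0.10) = 0.3322
−0.19·log₂(0.19) = 0.4552
−0.18·log₂(0.18) = 0.4453
−0.21·log₂(0.21) = 0.4728
−0.15·log₂(0.15) = 0.4105
Sum ≈ 2.5507 → 2.5507 bits.

2.5507 bits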